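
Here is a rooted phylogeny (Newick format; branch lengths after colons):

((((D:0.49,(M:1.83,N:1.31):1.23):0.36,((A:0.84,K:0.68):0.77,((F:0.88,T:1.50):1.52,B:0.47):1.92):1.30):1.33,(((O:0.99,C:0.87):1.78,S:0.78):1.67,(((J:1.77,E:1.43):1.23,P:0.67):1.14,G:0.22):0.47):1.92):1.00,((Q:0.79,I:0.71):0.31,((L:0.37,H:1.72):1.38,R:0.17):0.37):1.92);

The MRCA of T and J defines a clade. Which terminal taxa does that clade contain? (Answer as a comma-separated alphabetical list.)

A, B, C, D, E, F, G, J, K, M, N, O, P, S, T

Tracing T: it sits inside (F,T).
Tracing J: it sits inside (J,E).
The smallest clade enclosing both is (((D,(M,N)),((A,K),((F,T),B))),(((O,C),S),(((J,E),P),G))); the answer is its 15 terminal taxa in alphabetical order.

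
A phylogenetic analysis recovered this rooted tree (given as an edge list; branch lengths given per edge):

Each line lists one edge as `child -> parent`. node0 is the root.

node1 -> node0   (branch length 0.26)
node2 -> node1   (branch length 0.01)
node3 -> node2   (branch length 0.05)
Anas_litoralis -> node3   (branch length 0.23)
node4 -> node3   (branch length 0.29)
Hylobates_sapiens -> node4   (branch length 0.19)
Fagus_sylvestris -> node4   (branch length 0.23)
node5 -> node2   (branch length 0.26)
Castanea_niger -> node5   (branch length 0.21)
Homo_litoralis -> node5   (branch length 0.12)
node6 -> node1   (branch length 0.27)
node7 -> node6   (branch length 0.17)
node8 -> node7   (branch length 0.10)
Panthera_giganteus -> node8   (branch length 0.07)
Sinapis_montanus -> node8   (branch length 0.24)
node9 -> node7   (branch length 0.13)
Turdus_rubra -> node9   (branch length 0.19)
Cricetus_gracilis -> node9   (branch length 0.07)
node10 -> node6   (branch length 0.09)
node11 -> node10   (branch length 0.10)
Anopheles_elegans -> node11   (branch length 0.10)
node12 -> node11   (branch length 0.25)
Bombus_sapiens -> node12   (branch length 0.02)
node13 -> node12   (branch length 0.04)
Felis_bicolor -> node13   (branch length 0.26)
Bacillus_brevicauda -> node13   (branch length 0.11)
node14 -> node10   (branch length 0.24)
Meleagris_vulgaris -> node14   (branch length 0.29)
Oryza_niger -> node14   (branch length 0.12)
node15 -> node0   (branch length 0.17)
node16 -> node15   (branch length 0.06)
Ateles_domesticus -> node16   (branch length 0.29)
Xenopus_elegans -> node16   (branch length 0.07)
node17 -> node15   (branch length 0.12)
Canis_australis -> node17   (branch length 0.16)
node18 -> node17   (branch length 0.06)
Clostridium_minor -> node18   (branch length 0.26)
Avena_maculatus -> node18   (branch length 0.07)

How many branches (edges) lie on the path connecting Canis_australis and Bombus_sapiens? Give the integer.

The MRCA of Canis_australis and Bombus_sapiens is the root of the tree.
From Canis_australis up to that node: 3 branches. From Bombus_sapiens up to the same node: 6 branches. Total: 3 + 6 = 9.

9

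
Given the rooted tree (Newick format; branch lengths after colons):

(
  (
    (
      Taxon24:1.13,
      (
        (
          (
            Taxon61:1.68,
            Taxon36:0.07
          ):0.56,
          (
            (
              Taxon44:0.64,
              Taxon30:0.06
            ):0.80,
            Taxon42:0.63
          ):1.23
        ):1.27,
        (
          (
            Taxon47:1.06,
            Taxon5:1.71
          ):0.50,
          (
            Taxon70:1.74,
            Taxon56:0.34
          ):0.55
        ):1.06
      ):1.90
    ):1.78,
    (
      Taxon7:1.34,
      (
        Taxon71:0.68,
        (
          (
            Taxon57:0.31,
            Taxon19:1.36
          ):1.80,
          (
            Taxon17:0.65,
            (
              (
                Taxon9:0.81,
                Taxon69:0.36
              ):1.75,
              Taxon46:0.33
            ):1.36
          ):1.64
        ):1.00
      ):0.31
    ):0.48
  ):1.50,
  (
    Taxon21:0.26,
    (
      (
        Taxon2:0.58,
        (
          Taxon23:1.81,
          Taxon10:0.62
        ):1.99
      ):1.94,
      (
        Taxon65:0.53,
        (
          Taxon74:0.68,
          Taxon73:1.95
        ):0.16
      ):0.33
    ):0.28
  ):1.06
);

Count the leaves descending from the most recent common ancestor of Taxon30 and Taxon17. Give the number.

The MRCA of Taxon30 and Taxon17 is the node subtending ((Taxon24,(((Taxon61,Taxon36),((Taxon44,Taxon30),Taxon42)),((Taxon47,Taxon5),(Taxon70,Taxon56)))),(Taxon7,(Taxon71,((Taxon57,Taxon19),(Taxon17,((Taxon9,Taxon69),Taxon46)))))).
That clade contains 18 terminal taxa: Taxon17, Taxon19, Taxon24, Taxon30, Taxon36, Taxon42, Taxon44, Taxon46, Taxon47, Taxon5, Taxon56, Taxon57, Taxon61, Taxon69, Taxon7, Taxon70, Taxon71, Taxon9.

18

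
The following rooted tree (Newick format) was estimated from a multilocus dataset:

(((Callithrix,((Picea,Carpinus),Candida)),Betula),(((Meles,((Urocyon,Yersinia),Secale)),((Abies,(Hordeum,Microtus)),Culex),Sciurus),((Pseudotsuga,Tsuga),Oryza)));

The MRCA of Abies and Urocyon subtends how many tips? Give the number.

9

The MRCA of Abies and Urocyon is the node subtending ((Meles,((Urocyon,Yersinia),Secale)),((Abies,(Hordeum,Microtus)),Culex),Sciurus).
That clade contains 9 terminal taxa: Abies, Culex, Hordeum, Meles, Microtus, Sciurus, Secale, Urocyon, Yersinia.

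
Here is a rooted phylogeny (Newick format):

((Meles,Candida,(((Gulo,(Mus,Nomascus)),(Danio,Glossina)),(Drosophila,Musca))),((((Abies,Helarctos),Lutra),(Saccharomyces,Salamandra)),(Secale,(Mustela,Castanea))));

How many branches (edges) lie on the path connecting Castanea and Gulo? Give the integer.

9

The MRCA of Castanea and Gulo is the root of the tree.
From Castanea up to that node: 4 branches. From Gulo up to the same node: 5 branches. Total: 4 + 5 = 9.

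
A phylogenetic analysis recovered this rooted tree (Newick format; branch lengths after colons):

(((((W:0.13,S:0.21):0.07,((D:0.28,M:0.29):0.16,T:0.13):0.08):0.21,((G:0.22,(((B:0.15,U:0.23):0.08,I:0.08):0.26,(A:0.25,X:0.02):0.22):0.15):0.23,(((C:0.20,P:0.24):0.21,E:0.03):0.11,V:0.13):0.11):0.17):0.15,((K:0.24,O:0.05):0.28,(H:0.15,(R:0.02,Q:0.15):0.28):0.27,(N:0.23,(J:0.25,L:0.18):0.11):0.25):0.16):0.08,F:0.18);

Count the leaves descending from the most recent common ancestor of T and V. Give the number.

15

The MRCA of T and V is the node subtending (((W,S),((D,M),T)),((G,(((B,U),I),(A,X))),(((C,P),E),V))).
That clade contains 15 terminal taxa: A, B, C, D, E, G, I, M, P, S, T, U, V, W, X.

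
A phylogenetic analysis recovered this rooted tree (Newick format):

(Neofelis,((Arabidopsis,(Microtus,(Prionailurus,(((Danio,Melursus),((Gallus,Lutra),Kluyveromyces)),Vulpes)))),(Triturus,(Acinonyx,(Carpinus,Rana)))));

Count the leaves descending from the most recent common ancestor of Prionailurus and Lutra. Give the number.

7

The MRCA of Prionailurus and Lutra is the node subtending (Prionailurus,(((Danio,Melursus),((Gallus,Lutra),Kluyveromyces)),Vulpes)).
That clade contains 7 terminal taxa: Danio, Gallus, Kluyveromyces, Lutra, Melursus, Prionailurus, Vulpes.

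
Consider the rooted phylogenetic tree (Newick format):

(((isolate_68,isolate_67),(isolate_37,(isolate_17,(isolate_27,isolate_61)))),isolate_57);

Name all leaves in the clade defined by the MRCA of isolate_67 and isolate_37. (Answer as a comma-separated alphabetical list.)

Tracing isolate_67: it sits inside (isolate_68,isolate_67).
Tracing isolate_37: it sits inside (isolate_37,(isolate_17,(isolate_27,isolate_61))).
The smallest clade enclosing both is ((isolate_68,isolate_67),(isolate_37,(isolate_17,(isolate_27,isolate_61)))); the answer is its 6 terminal taxa in alphabetical order.

isolate_17, isolate_27, isolate_37, isolate_61, isolate_67, isolate_68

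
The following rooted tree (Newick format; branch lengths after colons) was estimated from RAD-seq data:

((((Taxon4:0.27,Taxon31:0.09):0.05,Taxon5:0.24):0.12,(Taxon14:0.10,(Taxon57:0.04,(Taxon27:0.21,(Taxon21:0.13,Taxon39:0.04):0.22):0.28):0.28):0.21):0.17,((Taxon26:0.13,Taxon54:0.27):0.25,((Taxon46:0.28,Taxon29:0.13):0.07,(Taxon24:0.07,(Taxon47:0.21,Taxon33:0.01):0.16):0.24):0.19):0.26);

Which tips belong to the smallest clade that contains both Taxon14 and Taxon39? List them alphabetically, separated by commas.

Tracing Taxon14: it sits inside (Taxon14,(Taxon57,(Taxon27,(Taxon21,Taxon39)))).
Tracing Taxon39: it sits inside (Taxon21,Taxon39).
The smallest clade enclosing both is (Taxon14,(Taxon57,(Taxon27,(Taxon21,Taxon39)))); the answer is its 5 terminal taxa in alphabetical order.

Taxon14, Taxon21, Taxon27, Taxon39, Taxon57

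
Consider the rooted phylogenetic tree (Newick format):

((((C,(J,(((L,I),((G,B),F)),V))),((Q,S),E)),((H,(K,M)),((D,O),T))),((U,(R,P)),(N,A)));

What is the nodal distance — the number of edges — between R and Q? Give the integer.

The MRCA of R and Q is the root of the tree.
From R up to that node: 4 branches. From Q up to the same node: 5 branches. Total: 4 + 5 = 9.

9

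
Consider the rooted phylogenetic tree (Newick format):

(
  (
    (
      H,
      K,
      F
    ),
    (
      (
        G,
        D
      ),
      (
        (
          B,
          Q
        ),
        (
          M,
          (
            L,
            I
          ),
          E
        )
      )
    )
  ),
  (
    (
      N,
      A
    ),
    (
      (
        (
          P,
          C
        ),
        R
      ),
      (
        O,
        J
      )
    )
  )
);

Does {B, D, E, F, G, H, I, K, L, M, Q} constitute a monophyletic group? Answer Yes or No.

The most recent common ancestor of these taxa subtends ((H,K,F),((G,D),((B,Q),(M,(L,I),E)))).
That clade has exactly 11 tips — every listed taxon and nothing else — so the group is monophyletic.

Yes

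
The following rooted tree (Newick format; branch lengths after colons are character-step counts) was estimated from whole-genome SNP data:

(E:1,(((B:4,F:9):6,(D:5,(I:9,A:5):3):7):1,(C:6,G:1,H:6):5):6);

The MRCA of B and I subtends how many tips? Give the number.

5

The MRCA of B and I is the node subtending ((B,F),(D,(I,A))).
That clade contains 5 terminal taxa: A, B, D, F, I.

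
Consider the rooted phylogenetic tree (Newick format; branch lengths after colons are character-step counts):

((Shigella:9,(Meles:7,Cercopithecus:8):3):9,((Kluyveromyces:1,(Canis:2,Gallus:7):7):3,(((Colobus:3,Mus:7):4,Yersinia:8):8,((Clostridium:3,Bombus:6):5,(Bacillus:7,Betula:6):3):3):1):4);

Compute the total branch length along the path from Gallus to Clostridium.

29

The path runs Gallus → … → MRCA → … → Clostridium; the MRCA is the node subtending ((Kluyveromyces,(Canis,Gallus)),(((Colobus,Mus),Yersinia),((Clostridium,Bombus),(Bacillus,Betula)))).
Branch lengths along that path: 7 + 7 + 3 + 1 + 3 + 5 + 3 = 29.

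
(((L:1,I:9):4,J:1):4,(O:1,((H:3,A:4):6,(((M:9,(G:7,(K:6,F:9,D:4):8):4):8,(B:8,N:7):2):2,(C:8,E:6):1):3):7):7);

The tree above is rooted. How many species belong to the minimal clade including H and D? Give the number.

11

The MRCA of H and D is the node subtending ((H,A),(((M,(G,(K,F,D))),(B,N)),(C,E))).
That clade contains 11 terminal taxa: A, B, C, D, E, F, G, H, K, M, N.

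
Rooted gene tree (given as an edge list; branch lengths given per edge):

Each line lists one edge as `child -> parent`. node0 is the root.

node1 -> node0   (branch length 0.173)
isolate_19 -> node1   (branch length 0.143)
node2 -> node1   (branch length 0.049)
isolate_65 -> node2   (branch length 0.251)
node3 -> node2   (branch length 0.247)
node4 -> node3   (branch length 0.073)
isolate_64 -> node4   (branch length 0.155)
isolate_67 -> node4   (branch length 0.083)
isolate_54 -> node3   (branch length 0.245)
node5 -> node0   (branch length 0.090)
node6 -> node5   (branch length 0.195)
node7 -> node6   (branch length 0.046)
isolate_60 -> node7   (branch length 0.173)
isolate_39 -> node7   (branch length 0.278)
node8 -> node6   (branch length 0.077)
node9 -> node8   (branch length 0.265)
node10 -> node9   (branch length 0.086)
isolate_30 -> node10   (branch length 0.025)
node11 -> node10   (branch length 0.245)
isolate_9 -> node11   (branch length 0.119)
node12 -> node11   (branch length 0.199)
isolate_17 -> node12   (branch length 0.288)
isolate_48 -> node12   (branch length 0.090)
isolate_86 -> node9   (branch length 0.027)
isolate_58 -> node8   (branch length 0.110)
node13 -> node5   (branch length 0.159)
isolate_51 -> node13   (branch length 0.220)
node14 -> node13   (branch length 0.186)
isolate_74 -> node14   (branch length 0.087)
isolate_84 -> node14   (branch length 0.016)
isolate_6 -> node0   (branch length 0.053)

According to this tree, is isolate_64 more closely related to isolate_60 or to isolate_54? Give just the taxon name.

The MRCA of isolate_64 and isolate_54 subtends ((isolate_64,isolate_67),isolate_54) (3 taxa).
The MRCA of isolate_64 and isolate_60 is the root, subtending the entire tree (17 taxa).
The first is nested inside the second, so isolate_64 shares a more recent common ancestor with isolate_54.

isolate_54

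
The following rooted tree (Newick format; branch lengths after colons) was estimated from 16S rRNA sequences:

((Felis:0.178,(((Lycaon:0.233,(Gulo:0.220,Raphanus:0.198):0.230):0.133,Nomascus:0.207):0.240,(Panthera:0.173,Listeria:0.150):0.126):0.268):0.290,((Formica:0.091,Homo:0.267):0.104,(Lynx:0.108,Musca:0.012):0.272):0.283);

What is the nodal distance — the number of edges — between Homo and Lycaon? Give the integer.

The MRCA of Homo and Lycaon is the root of the tree.
From Homo up to that node: 3 branches. From Lycaon up to the same node: 5 branches. Total: 3 + 5 = 8.

8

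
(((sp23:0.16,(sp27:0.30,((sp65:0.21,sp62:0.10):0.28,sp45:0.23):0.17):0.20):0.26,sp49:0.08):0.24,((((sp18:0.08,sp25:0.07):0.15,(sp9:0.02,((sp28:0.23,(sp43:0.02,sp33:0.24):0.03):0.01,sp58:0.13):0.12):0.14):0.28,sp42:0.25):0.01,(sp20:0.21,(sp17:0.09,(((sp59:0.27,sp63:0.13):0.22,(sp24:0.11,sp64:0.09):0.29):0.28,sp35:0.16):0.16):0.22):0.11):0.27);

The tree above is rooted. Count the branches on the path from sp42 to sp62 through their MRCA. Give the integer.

9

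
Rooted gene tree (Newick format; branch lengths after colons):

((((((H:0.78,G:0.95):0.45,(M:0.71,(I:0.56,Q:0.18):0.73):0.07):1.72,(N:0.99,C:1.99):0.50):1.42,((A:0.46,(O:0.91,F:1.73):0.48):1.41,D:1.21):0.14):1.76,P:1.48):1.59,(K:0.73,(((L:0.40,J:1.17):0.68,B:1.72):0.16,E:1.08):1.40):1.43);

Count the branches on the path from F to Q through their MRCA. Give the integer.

The MRCA of F and Q is the node subtending ((((H,G),(M,(I,Q))),(N,C)),((A,(O,F)),D)).
From F up to that node: 4 branches. From Q up to the same node: 5 branches. Total: 4 + 5 = 9.

9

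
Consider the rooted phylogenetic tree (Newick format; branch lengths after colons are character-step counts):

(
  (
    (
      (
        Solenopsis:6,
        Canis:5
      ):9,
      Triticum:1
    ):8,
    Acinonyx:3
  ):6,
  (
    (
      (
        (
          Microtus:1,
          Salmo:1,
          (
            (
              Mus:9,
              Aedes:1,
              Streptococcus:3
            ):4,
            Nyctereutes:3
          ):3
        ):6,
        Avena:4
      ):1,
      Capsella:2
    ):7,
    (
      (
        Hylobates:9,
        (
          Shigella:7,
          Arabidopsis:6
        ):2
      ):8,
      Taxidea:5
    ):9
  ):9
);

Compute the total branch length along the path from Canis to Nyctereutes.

The path runs Canis → … → MRCA → … → Nyctereutes; the MRCA is the root of the tree.
Branch lengths along that path: 5 + 9 + 8 + 6 + 9 + 7 + 1 + 6 + 3 + 3 = 57.

57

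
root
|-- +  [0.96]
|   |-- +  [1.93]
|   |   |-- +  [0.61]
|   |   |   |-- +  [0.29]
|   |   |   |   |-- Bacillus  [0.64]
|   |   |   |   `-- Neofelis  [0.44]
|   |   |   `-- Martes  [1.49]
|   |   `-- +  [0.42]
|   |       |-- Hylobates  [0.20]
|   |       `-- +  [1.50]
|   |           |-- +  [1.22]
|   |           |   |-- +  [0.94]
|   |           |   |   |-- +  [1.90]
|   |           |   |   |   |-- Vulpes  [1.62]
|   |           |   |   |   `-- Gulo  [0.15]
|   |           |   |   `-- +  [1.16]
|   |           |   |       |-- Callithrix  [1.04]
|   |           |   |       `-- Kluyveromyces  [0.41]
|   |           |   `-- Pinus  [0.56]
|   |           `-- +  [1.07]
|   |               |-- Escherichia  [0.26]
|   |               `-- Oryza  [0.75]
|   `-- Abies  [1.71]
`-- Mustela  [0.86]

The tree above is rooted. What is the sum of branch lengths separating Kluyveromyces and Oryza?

5.55

The path runs Kluyveromyces → … → MRCA → … → Oryza; the MRCA is the node subtending ((((Vulpes,Gulo),(Callithrix,Kluyveromyces)),Pinus),(Escherichia,Oryza)).
Branch lengths along that path: 0.41 + 1.16 + 0.94 + 1.22 + 1.07 + 0.75 = 5.55.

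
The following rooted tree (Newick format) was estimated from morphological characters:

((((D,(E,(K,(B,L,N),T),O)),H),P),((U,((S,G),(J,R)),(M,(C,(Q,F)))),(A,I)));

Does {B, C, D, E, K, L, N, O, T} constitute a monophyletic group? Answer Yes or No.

No

The MRCA of the listed taxa is the root, so the smallest clade containing them is the whole tree.
That clade also contains A, F, G, H, I, J, M, P, Q, R, S, U, which are not in the proposed group, so the group is not monophyletic.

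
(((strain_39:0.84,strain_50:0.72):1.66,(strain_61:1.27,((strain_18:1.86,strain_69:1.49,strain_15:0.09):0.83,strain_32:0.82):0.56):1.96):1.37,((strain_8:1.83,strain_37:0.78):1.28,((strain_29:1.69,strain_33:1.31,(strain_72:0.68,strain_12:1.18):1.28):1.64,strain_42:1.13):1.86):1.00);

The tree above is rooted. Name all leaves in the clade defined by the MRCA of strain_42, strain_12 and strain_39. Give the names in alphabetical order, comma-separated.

strain_12, strain_15, strain_18, strain_29, strain_32, strain_33, strain_37, strain_39, strain_42, strain_50, strain_61, strain_69, strain_72, strain_8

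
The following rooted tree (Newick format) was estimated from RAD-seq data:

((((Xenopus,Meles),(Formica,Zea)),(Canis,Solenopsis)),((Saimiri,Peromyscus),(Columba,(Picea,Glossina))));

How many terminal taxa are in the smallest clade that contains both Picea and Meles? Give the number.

11

The MRCA of Picea and Meles is the root, so the clade is the entire tree.
That clade contains 11 terminal taxa: Canis, Columba, Formica, Glossina, Meles, Peromyscus, Picea, Saimiri, Solenopsis, Xenopus, Zea.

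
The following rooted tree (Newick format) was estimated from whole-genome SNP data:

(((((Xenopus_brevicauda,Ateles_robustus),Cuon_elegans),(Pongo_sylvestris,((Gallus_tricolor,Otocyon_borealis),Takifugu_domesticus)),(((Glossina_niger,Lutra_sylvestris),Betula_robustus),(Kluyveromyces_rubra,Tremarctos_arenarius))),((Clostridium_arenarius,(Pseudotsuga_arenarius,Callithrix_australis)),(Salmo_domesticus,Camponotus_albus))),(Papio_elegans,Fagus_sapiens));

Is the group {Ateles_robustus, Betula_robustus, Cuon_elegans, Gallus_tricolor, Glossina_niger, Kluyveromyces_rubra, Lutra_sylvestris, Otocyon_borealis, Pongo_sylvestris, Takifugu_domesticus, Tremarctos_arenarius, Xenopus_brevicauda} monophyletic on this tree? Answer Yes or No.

The most recent common ancestor of these taxa subtends (((Xenopus_brevicauda,Ateles_robustus),Cuon_elegans),(Pongo_sylvestris,((Gallus_tricolor,Otocyon_borealis),Takifugu_domesticus)),(((Glossina_niger,Lutra_sylvestris),Betula_robustus),(Kluyveromyces_rubra,Tremarctos_arenarius))).
That clade has exactly 12 tips — every listed taxon and nothing else — so the group is monophyletic.

Yes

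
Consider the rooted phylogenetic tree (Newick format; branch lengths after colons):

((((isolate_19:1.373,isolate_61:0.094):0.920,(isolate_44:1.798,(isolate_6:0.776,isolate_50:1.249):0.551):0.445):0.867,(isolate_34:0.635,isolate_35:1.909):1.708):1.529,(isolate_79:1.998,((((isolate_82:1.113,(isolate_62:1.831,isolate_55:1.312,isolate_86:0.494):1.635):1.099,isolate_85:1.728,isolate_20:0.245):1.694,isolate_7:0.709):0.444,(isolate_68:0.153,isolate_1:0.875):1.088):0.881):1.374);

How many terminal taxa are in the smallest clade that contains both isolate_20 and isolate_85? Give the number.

The MRCA of isolate_20 and isolate_85 is the node subtending ((isolate_82,(isolate_62,isolate_55,isolate_86)),isolate_85,isolate_20).
That clade contains 6 terminal taxa: isolate_20, isolate_55, isolate_62, isolate_82, isolate_85, isolate_86.

6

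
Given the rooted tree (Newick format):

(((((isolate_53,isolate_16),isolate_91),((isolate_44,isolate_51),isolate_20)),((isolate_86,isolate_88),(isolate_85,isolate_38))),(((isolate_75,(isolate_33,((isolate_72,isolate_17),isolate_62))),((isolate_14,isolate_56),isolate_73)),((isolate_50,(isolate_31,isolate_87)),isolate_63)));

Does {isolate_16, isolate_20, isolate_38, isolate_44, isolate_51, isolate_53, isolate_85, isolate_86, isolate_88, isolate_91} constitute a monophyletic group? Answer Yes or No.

Yes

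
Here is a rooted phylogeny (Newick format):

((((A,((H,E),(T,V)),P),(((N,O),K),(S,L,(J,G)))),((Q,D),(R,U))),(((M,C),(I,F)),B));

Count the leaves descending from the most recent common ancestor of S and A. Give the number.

The MRCA of S and A is the node subtending ((A,((H,E),(T,V)),P),(((N,O),K),(S,L,(J,G)))).
That clade contains 13 terminal taxa: A, E, G, H, J, K, L, N, O, P, S, T, V.

13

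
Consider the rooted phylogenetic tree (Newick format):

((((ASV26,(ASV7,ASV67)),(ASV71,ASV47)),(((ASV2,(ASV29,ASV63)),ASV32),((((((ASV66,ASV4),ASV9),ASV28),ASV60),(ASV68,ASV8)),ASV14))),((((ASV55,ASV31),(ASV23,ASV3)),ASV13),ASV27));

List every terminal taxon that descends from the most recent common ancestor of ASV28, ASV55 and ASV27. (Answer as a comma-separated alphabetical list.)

ASV13, ASV14, ASV2, ASV23, ASV26, ASV27, ASV28, ASV29, ASV3, ASV31, ASV32, ASV4, ASV47, ASV55, ASV60, ASV63, ASV66, ASV67, ASV68, ASV7, ASV71, ASV8, ASV9

Tracing ASV28: it sits inside (((ASV66,ASV4),ASV9),ASV28).
Tracing ASV55: it sits inside (ASV55,ASV31).
Tracing ASV27: it sits inside ((((ASV55,ASV31),(ASV23,ASV3)),ASV13),ASV27).
The smallest clade enclosing all 3 is the whole tree (their MRCA is the root), so the answer is all 23 tips in alphabetical order.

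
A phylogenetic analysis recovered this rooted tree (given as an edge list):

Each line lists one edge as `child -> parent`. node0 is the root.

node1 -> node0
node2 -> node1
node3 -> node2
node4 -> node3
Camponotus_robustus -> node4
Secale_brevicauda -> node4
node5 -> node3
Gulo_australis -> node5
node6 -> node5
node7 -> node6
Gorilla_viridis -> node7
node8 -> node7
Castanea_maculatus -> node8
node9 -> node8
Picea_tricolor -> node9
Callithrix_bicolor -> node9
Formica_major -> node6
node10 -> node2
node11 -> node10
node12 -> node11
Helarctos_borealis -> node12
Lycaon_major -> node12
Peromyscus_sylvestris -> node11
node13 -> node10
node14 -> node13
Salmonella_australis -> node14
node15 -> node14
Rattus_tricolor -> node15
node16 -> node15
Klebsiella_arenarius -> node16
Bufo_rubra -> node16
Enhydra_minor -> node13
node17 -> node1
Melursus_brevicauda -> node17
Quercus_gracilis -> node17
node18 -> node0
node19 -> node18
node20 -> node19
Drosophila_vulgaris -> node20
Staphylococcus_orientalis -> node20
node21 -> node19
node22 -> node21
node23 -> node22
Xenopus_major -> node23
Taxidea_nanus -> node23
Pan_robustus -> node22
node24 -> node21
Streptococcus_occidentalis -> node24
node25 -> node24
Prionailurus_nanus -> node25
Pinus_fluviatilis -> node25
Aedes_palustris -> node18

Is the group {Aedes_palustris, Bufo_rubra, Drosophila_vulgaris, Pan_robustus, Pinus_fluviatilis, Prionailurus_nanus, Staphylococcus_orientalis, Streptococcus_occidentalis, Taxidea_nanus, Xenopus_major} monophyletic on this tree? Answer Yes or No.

The MRCA of the listed taxa is the root, so the smallest clade containing them is the whole tree.
That clade also contains Callithrix_bicolor, Camponotus_robustus, Castanea_maculatus, Enhydra_minor, Formica_major, Gorilla_viridis, Gulo_australis, Helarctos_borealis, Klebsiella_arenarius, Lycaon_major, Melursus_brevicauda, Peromyscus_sylvestris, Picea_tricolor, Quercus_gracilis, Rattus_tricolor, Salmonella_australis, Secale_brevicauda, which are not in the proposed group, so the group is not monophyletic.

No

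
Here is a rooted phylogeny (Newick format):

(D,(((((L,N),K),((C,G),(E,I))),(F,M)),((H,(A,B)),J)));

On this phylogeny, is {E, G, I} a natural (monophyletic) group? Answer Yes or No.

No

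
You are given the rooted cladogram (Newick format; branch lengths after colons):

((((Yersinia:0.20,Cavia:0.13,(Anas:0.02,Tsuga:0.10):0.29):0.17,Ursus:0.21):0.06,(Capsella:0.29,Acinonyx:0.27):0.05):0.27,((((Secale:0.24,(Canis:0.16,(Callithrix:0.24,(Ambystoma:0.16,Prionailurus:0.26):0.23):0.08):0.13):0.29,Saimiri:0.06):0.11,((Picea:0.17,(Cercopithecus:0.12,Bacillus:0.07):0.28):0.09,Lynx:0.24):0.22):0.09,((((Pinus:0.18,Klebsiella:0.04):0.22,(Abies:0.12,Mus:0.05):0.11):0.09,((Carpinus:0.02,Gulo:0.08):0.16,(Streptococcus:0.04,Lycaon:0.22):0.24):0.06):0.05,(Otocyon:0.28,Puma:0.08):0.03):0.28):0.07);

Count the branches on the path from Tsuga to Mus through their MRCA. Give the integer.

11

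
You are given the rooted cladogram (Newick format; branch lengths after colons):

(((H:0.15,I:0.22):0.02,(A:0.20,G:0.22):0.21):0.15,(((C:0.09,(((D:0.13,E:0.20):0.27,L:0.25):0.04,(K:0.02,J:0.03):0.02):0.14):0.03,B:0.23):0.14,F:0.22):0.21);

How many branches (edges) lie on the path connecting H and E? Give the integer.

The MRCA of H and E is the root of the tree.
From H up to that node: 3 branches. From E up to the same node: 7 branches. Total: 3 + 7 = 10.

10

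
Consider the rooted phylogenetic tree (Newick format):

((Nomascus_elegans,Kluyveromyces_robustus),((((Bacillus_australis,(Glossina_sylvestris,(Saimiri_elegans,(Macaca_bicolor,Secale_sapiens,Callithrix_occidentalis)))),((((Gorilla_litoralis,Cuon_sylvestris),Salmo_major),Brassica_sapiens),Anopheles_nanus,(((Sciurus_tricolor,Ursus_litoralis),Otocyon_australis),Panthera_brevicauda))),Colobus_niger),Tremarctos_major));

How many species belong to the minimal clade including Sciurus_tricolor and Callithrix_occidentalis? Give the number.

15

The MRCA of Sciurus_tricolor and Callithrix_occidentalis is the node subtending ((Bacillus_australis,(Glossina_sylvestris,(Saimiri_elegans,(Macaca_bicolor,Secale_sapiens,Callithrix_occidentalis)))),((((Gorilla_litoralis,Cuon_sylvestris),Salmo_major),Brassica_sapiens),Anopheles_nanus,(((Sciurus_tricolor,Ursus_litoralis),Otocyon_australis),Panthera_brevicauda))).
That clade contains 15 terminal taxa: Anopheles_nanus, Bacillus_australis, Brassica_sapiens, Callithrix_occidentalis, Cuon_sylvestris, Glossina_sylvestris, Gorilla_litoralis, Macaca_bicolor, Otocyon_australis, Panthera_brevicauda, Saimiri_elegans, Salmo_major, Sciurus_tricolor, Secale_sapiens, Ursus_litoralis.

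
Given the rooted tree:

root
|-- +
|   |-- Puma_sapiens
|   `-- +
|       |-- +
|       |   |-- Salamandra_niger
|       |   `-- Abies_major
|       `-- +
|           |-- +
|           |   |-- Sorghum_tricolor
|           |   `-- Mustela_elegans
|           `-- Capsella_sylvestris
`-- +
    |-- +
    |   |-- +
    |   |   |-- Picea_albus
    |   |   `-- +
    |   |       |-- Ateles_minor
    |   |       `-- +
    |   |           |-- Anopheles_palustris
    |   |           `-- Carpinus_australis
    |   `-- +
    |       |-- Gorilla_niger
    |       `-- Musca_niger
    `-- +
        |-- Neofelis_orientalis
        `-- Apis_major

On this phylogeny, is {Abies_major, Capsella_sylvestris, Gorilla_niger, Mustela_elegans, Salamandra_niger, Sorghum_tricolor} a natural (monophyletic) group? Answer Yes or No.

The MRCA of the listed taxa is the root, so the smallest clade containing them is the whole tree.
That clade also contains Anopheles_palustris, Apis_major, Ateles_minor, Carpinus_australis, Musca_niger, Neofelis_orientalis, Picea_albus, Puma_sapiens, which are not in the proposed group, so the group is not monophyletic.

No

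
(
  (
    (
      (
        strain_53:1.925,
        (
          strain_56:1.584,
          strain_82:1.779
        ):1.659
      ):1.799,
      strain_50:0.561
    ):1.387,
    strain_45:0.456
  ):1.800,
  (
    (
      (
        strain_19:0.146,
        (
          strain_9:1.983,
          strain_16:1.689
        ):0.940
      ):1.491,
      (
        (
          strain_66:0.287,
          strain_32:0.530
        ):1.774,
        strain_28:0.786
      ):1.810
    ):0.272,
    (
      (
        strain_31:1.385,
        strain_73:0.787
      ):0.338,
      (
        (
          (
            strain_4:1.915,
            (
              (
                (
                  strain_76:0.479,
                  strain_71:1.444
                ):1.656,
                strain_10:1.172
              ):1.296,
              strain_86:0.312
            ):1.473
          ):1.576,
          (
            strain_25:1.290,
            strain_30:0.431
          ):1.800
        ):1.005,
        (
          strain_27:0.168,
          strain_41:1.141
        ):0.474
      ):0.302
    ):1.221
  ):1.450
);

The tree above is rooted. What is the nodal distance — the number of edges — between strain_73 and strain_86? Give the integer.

The MRCA of strain_73 and strain_86 is the node subtending ((strain_31,strain_73),(((strain_4,(((strain_76,strain_71),strain_10),strain_86)),(strain_25,strain_30)),(strain_27,strain_41))).
From strain_73 up to that node: 2 branches. From strain_86 up to the same node: 5 branches. Total: 2 + 5 = 7.

7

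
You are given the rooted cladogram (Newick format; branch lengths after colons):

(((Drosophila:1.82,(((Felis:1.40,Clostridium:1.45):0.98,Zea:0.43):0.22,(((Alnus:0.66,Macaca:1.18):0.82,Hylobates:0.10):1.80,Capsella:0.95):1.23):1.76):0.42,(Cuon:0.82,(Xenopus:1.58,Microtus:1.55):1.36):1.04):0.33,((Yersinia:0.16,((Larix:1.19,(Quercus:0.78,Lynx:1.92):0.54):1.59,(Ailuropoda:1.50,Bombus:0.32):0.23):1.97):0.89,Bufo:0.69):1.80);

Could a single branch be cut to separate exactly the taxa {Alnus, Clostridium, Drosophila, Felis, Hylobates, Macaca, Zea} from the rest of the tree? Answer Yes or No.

The MRCA of the listed taxa subtends (Drosophila,(((Felis,Clostridium),Zea),(((Alnus,Macaca),Hylobates),Capsella))).
That clade also contains Capsella, which is not in the proposed group, so the group is not monophyletic.

No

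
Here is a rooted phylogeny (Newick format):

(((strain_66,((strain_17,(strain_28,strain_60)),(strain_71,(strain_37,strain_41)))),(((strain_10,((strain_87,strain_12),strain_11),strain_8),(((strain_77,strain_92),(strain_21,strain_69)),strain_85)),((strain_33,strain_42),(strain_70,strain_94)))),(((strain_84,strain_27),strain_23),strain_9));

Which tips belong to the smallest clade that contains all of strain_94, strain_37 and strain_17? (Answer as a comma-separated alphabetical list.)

Tracing strain_94: it sits inside (strain_70,strain_94).
Tracing strain_37: it sits inside (strain_37,strain_41).
Tracing strain_17: it sits inside (strain_17,(strain_28,strain_60)).
The smallest clade enclosing all 3 is ((strain_66,((strain_17,(strain_28,strain_60)),(strain_71,(strain_37,strain_41)))),(((strain_10,((strain_87,strain_12),strain_11),strain_8),(((strain_77,strain_92),(strain_21,strain_69)),strain_85)),((strain_33,strain_42),(strain_70,strain_94)))); the answer is its 21 terminal taxa in alphabetical order.

strain_10, strain_11, strain_12, strain_17, strain_21, strain_28, strain_33, strain_37, strain_41, strain_42, strain_60, strain_66, strain_69, strain_70, strain_71, strain_77, strain_8, strain_85, strain_87, strain_92, strain_94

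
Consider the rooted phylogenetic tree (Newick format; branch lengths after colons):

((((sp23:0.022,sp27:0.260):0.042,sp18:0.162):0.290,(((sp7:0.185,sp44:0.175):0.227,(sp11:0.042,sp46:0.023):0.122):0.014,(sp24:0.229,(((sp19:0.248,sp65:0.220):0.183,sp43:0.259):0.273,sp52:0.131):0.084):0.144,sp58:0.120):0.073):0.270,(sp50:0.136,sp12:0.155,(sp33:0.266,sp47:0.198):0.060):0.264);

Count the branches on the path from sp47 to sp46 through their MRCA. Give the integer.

The MRCA of sp47 and sp46 is the root of the tree.
From sp47 up to that node: 3 branches. From sp46 up to the same node: 5 branches. Total: 3 + 5 = 8.

8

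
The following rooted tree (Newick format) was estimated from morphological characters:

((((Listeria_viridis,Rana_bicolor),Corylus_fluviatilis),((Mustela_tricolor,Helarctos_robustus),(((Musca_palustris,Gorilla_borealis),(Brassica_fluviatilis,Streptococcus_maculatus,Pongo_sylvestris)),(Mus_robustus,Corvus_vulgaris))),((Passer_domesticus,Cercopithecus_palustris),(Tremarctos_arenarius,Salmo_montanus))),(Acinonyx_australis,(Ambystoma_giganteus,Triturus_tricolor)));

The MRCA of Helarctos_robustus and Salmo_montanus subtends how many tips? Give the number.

16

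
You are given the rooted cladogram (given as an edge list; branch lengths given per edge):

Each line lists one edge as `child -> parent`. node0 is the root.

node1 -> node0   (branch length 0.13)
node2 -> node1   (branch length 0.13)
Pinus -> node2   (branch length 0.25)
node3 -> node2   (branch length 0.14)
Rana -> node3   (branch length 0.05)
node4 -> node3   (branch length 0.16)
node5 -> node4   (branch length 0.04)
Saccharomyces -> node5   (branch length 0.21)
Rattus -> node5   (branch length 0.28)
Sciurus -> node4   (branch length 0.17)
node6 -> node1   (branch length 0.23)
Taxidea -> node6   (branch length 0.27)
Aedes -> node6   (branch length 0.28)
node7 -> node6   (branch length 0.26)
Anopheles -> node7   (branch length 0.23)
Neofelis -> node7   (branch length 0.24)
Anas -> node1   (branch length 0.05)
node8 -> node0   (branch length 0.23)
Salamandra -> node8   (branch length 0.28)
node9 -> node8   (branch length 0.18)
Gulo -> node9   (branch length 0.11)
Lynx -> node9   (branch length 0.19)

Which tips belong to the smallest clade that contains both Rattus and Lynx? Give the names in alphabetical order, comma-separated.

Tracing Rattus: it sits inside (Saccharomyces,Rattus).
Tracing Lynx: it sits inside (Gulo,Lynx).
The smallest clade enclosing both is the whole tree (their MRCA is the root), so the answer is all 13 tips in alphabetical order.

Aedes, Anas, Anopheles, Gulo, Lynx, Neofelis, Pinus, Rana, Rattus, Saccharomyces, Salamandra, Sciurus, Taxidea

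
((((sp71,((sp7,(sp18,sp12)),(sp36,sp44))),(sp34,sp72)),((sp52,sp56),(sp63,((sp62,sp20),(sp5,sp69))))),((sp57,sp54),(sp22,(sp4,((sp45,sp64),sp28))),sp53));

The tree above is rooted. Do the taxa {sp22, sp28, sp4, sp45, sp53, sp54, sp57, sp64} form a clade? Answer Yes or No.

The most recent common ancestor of these taxa subtends ((sp57,sp54),(sp22,(sp4,((sp45,sp64),sp28))),sp53).
That clade has exactly 8 tips — every listed taxon and nothing else — so the group is monophyletic.

Yes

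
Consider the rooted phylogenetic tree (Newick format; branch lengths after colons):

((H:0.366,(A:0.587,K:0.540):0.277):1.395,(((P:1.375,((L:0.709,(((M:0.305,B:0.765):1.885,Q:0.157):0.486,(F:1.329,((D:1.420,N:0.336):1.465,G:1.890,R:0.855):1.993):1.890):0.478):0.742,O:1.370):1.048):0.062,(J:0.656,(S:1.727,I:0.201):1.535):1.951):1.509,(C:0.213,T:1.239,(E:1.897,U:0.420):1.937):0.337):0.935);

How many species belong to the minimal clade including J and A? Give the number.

21

The MRCA of J and A is the root, so the clade is the entire tree.
That clade contains 21 terminal taxa: A, B, C, D, E, F, G, H, I, J, K, L, M, N, O, P, Q, R, S, T, U.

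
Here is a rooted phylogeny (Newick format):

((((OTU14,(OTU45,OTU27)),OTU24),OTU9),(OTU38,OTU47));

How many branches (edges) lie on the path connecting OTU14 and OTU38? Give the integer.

6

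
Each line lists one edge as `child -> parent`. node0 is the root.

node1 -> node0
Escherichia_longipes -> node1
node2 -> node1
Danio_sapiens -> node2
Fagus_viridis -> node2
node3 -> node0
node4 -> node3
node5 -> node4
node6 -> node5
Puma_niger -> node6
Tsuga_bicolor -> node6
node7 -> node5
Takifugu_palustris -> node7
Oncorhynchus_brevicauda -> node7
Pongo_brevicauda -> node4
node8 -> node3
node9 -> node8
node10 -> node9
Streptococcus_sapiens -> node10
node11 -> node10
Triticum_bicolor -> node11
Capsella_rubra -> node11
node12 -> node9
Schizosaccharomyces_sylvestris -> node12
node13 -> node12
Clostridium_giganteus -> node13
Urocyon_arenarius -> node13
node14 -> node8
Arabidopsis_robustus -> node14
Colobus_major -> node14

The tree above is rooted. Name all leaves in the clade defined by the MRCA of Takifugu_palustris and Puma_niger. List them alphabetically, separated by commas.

Oncorhynchus_brevicauda, Puma_niger, Takifugu_palustris, Tsuga_bicolor

Tracing Takifugu_palustris: it sits inside (Takifugu_palustris,Oncorhynchus_brevicauda).
Tracing Puma_niger: it sits inside (Puma_niger,Tsuga_bicolor).
The smallest clade enclosing both is ((Puma_niger,Tsuga_bicolor),(Takifugu_palustris,Oncorhynchus_brevicauda)); the answer is its 4 terminal taxa in alphabetical order.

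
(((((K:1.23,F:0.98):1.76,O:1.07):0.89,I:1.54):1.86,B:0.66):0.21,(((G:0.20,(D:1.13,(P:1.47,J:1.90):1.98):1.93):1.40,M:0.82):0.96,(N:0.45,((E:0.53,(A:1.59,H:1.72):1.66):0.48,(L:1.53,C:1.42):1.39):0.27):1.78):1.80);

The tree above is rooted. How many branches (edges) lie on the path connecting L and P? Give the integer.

The MRCA of L and P is the node subtending (((G,(D,(P,J))),M),(N,((E,(A,H)),(L,C)))).
From L up to that node: 4 branches. From P up to the same node: 5 branches. Total: 4 + 5 = 9.

9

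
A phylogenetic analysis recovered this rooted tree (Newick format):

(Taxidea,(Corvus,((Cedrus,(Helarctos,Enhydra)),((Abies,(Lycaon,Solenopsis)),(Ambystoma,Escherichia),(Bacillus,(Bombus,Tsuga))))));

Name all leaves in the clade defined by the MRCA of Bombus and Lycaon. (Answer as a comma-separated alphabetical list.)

Tracing Bombus: it sits inside (Bombus,Tsuga).
Tracing Lycaon: it sits inside (Lycaon,Solenopsis).
The smallest clade enclosing both is ((Abies,(Lycaon,Solenopsis)),(Ambystoma,Escherichia),(Bacillus,(Bombus,Tsuga))); the answer is its 8 terminal taxa in alphabetical order.

Abies, Ambystoma, Bacillus, Bombus, Escherichia, Lycaon, Solenopsis, Tsuga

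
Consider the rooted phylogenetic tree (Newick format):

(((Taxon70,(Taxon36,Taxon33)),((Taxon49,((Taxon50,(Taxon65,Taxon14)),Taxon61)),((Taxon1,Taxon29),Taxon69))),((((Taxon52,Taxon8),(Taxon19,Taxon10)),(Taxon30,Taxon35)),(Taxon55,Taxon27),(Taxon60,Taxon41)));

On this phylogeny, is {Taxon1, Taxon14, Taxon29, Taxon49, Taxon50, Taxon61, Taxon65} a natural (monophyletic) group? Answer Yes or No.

No

The MRCA of the listed taxa subtends ((Taxon49,((Taxon50,(Taxon65,Taxon14)),Taxon61)),((Taxon1,Taxon29),Taxon69)).
That clade also contains Taxon69, which is not in the proposed group, so the group is not monophyletic.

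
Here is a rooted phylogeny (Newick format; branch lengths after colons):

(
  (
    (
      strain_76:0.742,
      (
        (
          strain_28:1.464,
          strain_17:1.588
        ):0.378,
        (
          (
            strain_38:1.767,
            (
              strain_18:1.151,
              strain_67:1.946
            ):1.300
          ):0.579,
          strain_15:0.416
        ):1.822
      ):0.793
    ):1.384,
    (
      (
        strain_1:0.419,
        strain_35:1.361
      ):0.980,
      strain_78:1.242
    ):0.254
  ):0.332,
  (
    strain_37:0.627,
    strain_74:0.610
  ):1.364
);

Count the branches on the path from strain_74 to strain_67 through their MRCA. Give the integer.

The MRCA of strain_74 and strain_67 is the root of the tree.
From strain_74 up to that node: 2 branches. From strain_67 up to the same node: 7 branches. Total: 2 + 7 = 9.

9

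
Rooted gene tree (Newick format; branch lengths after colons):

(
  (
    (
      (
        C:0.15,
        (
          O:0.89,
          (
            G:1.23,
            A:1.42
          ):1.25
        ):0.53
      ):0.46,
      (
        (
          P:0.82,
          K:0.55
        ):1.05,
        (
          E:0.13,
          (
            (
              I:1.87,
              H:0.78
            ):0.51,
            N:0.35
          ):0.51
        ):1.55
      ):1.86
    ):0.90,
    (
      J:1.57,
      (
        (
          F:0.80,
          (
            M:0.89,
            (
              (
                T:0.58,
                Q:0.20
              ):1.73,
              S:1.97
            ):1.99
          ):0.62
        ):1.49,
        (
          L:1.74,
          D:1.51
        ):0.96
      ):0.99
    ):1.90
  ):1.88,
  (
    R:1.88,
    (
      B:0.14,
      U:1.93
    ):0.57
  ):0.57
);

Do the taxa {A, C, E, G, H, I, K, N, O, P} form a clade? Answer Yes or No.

The most recent common ancestor of these taxa subtends ((C,(O,(G,A))),((P,K),(E,((I,H),N)))).
That clade has exactly 10 tips — every listed taxon and nothing else — so the group is monophyletic.

Yes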